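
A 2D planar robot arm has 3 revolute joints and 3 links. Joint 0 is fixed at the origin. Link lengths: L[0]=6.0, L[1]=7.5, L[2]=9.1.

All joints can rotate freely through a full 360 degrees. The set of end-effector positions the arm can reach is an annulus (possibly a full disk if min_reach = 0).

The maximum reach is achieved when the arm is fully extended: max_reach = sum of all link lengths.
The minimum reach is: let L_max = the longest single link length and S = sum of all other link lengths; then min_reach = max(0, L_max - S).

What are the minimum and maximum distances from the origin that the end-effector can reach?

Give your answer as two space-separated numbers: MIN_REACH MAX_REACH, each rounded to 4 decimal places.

Link lengths: [6.0, 7.5, 9.1]
max_reach = 6 + 7.5 + 9.1 = 22.6
L_max = max([6.0, 7.5, 9.1]) = 9.1
S (sum of others) = 22.6 - 9.1 = 13.5
min_reach = max(0, 9.1 - 13.5) = max(0, -4.4) = 0

Answer: 0.0000 22.6000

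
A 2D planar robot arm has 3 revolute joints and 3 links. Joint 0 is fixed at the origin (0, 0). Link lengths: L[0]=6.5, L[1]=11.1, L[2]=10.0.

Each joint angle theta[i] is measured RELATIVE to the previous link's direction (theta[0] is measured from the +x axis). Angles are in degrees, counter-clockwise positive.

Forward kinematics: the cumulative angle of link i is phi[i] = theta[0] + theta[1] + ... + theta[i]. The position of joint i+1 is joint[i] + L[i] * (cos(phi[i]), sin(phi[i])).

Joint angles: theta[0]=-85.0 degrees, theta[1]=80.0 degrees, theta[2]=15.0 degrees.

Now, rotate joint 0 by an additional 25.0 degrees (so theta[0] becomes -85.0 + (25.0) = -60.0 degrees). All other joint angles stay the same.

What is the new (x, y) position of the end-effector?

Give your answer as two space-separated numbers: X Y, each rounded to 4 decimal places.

joint[0] = (0.0000, 0.0000)  (base)
link 0: phi[0] = -60 = -60 deg
  cos(-60 deg) = 0.5000, sin(-60 deg) = -0.8660
  joint[1] = (0.0000, 0.0000) + 6.5 * (0.5000, -0.8660) = (0.0000 + 3.2500, 0.0000 + -5.6292) = (3.2500, -5.6292)
link 1: phi[1] = -60 + 80 = 20 deg
  cos(20 deg) = 0.9397, sin(20 deg) = 0.3420
  joint[2] = (3.2500, -5.6292) + 11.1 * (0.9397, 0.3420) = (3.2500 + 10.4306, -5.6292 + 3.7964) = (13.6806, -1.8327)
link 2: phi[2] = -60 + 80 + 15 = 35 deg
  cos(35 deg) = 0.8192, sin(35 deg) = 0.5736
  joint[3] = (13.6806, -1.8327) + 10 * (0.8192, 0.5736) = (13.6806 + 8.1915, -1.8327 + 5.7358) = (21.8721, 3.9030)
End effector: (21.8721, 3.9030)

Answer: 21.8721 3.9030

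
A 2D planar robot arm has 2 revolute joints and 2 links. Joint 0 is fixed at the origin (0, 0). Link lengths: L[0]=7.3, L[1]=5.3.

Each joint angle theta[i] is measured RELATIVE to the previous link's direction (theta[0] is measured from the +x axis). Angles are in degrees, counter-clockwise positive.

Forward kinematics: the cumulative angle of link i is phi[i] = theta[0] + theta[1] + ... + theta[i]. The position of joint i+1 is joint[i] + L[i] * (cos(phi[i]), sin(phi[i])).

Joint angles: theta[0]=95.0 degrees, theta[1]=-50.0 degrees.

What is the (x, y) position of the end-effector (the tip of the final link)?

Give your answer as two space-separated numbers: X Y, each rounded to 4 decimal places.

Answer: 3.1114 11.0199

Derivation:
joint[0] = (0.0000, 0.0000)  (base)
link 0: phi[0] = 95 = 95 deg
  cos(95 deg) = -0.0872, sin(95 deg) = 0.9962
  joint[1] = (0.0000, 0.0000) + 7.3 * (-0.0872, 0.9962) = (0.0000 + -0.6362, 0.0000 + 7.2722) = (-0.6362, 7.2722)
link 1: phi[1] = 95 + -50 = 45 deg
  cos(45 deg) = 0.7071, sin(45 deg) = 0.7071
  joint[2] = (-0.6362, 7.2722) + 5.3 * (0.7071, 0.7071) = (-0.6362 + 3.7477, 7.2722 + 3.7477) = (3.1114, 11.0199)
End effector: (3.1114, 11.0199)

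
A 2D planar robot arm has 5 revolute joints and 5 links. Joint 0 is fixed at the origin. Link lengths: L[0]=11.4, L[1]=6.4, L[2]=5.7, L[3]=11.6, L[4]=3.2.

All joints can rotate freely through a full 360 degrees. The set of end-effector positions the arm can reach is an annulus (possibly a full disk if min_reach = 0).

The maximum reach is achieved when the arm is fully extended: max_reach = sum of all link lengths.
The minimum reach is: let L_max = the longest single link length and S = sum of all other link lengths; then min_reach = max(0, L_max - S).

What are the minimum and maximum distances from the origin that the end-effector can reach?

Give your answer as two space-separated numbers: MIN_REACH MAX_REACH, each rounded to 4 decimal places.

Link lengths: [11.4, 6.4, 5.7, 11.6, 3.2]
max_reach = 11.4 + 6.4 + 5.7 + 11.6 + 3.2 = 38.3
L_max = max([11.4, 6.4, 5.7, 11.6, 3.2]) = 11.6
S (sum of others) = 38.3 - 11.6 = 26.7
min_reach = max(0, 11.6 - 26.7) = max(0, -15.1) = 0

Answer: 0.0000 38.3000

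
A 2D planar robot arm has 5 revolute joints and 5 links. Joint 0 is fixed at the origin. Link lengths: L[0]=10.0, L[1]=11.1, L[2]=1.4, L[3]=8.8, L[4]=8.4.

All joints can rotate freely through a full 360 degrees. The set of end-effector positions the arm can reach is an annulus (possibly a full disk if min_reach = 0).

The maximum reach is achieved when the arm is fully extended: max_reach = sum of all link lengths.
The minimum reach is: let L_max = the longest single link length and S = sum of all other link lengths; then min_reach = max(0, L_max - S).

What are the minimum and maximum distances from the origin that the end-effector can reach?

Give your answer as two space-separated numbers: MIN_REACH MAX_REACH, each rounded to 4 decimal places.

Answer: 0.0000 39.7000

Derivation:
Link lengths: [10.0, 11.1, 1.4, 8.8, 8.4]
max_reach = 10 + 11.1 + 1.4 + 8.8 + 8.4 = 39.7
L_max = max([10.0, 11.1, 1.4, 8.8, 8.4]) = 11.1
S (sum of others) = 39.7 - 11.1 = 28.6
min_reach = max(0, 11.1 - 28.6) = max(0, -17.5) = 0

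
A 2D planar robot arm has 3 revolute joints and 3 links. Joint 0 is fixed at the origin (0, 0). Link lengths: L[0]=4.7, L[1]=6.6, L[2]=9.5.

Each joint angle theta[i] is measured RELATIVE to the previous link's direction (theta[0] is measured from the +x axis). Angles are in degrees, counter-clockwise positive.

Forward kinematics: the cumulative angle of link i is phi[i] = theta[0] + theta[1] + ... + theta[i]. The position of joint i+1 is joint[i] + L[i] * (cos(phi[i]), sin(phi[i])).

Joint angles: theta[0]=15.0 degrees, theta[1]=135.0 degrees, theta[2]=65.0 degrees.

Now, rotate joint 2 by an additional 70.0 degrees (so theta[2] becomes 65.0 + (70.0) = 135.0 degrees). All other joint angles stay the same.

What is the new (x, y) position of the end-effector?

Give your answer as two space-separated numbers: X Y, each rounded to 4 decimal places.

joint[0] = (0.0000, 0.0000)  (base)
link 0: phi[0] = 15 = 15 deg
  cos(15 deg) = 0.9659, sin(15 deg) = 0.2588
  joint[1] = (0.0000, 0.0000) + 4.7 * (0.9659, 0.2588) = (0.0000 + 4.5399, 0.0000 + 1.2164) = (4.5399, 1.2164)
link 1: phi[1] = 15 + 135 = 150 deg
  cos(150 deg) = -0.8660, sin(150 deg) = 0.5000
  joint[2] = (4.5399, 1.2164) + 6.6 * (-0.8660, 0.5000) = (4.5399 + -5.7158, 1.2164 + 3.3000) = (-1.1759, 4.5164)
link 2: phi[2] = 15 + 135 + 135 = 285 deg
  cos(285 deg) = 0.2588, sin(285 deg) = -0.9659
  joint[3] = (-1.1759, 4.5164) + 9.5 * (0.2588, -0.9659) = (-1.1759 + 2.4588, 4.5164 + -9.1763) = (1.2829, -4.6598)
End effector: (1.2829, -4.6598)

Answer: 1.2829 -4.6598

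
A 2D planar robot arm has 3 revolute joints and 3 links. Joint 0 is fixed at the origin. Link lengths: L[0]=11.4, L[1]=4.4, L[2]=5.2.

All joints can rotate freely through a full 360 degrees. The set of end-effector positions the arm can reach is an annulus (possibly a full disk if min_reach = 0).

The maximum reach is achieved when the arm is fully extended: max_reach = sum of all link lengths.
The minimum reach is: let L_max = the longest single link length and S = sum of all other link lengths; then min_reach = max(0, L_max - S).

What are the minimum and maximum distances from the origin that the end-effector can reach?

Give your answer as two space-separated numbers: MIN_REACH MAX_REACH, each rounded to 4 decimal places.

Answer: 1.8000 21.0000

Derivation:
Link lengths: [11.4, 4.4, 5.2]
max_reach = 11.4 + 4.4 + 5.2 = 21
L_max = max([11.4, 4.4, 5.2]) = 11.4
S (sum of others) = 21 - 11.4 = 9.6
min_reach = max(0, 11.4 - 9.6) = max(0, 1.8) = 1.8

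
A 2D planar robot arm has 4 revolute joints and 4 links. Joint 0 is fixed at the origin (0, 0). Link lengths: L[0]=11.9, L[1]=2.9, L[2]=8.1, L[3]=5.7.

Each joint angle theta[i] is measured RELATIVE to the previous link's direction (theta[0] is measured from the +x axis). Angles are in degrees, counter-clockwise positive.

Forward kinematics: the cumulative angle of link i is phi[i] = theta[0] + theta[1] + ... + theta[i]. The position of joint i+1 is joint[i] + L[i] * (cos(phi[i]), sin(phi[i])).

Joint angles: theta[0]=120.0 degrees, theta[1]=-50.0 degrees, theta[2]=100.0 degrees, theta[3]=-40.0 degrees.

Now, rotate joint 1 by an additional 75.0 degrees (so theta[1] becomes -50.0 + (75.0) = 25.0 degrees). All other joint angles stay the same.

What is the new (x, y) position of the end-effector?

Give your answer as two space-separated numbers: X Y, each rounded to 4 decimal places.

Answer: -16.9147 2.2191

Derivation:
joint[0] = (0.0000, 0.0000)  (base)
link 0: phi[0] = 120 = 120 deg
  cos(120 deg) = -0.5000, sin(120 deg) = 0.8660
  joint[1] = (0.0000, 0.0000) + 11.9 * (-0.5000, 0.8660) = (0.0000 + -5.9500, 0.0000 + 10.3057) = (-5.9500, 10.3057)
link 1: phi[1] = 120 + 25 = 145 deg
  cos(145 deg) = -0.8192, sin(145 deg) = 0.5736
  joint[2] = (-5.9500, 10.3057) + 2.9 * (-0.8192, 0.5736) = (-5.9500 + -2.3755, 10.3057 + 1.6634) = (-8.3255, 11.9691)
link 2: phi[2] = 120 + 25 + 100 = 245 deg
  cos(245 deg) = -0.4226, sin(245 deg) = -0.9063
  joint[3] = (-8.3255, 11.9691) + 8.1 * (-0.4226, -0.9063) = (-8.3255 + -3.4232, 11.9691 + -7.3411) = (-11.7487, 4.6280)
link 3: phi[3] = 120 + 25 + 100 + -40 = 205 deg
  cos(205 deg) = -0.9063, sin(205 deg) = -0.4226
  joint[4] = (-11.7487, 4.6280) + 5.7 * (-0.9063, -0.4226) = (-11.7487 + -5.1660, 4.6280 + -2.4089) = (-16.9147, 2.2191)
End effector: (-16.9147, 2.2191)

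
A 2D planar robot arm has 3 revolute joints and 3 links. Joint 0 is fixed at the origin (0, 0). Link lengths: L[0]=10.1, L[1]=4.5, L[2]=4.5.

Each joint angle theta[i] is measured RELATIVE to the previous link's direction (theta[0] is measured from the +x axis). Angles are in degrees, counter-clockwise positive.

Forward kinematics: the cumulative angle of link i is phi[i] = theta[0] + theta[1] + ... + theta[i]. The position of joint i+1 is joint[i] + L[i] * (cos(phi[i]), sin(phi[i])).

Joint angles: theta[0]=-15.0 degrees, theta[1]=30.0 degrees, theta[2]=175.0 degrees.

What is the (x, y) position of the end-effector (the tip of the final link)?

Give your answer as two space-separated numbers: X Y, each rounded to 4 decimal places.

joint[0] = (0.0000, 0.0000)  (base)
link 0: phi[0] = -15 = -15 deg
  cos(-15 deg) = 0.9659, sin(-15 deg) = -0.2588
  joint[1] = (0.0000, 0.0000) + 10.1 * (0.9659, -0.2588) = (0.0000 + 9.7559, 0.0000 + -2.6141) = (9.7559, -2.6141)
link 1: phi[1] = -15 + 30 = 15 deg
  cos(15 deg) = 0.9659, sin(15 deg) = 0.2588
  joint[2] = (9.7559, -2.6141) + 4.5 * (0.9659, 0.2588) = (9.7559 + 4.3467, -2.6141 + 1.1647) = (14.1025, -1.4494)
link 2: phi[2] = -15 + 30 + 175 = 190 deg
  cos(190 deg) = -0.9848, sin(190 deg) = -0.1736
  joint[3] = (14.1025, -1.4494) + 4.5 * (-0.9848, -0.1736) = (14.1025 + -4.4316, -1.4494 + -0.7814) = (9.6709, -2.2308)
End effector: (9.6709, -2.2308)

Answer: 9.6709 -2.2308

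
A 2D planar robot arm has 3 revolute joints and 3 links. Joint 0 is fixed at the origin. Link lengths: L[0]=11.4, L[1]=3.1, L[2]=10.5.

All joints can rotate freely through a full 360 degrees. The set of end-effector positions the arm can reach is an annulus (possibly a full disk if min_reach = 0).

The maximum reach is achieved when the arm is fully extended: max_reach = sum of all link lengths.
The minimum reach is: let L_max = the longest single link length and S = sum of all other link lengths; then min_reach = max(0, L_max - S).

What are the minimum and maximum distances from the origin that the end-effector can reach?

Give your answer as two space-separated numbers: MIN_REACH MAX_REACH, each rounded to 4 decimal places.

Link lengths: [11.4, 3.1, 10.5]
max_reach = 11.4 + 3.1 + 10.5 = 25
L_max = max([11.4, 3.1, 10.5]) = 11.4
S (sum of others) = 25 - 11.4 = 13.6
min_reach = max(0, 11.4 - 13.6) = max(0, -2.2) = 0

Answer: 0.0000 25.0000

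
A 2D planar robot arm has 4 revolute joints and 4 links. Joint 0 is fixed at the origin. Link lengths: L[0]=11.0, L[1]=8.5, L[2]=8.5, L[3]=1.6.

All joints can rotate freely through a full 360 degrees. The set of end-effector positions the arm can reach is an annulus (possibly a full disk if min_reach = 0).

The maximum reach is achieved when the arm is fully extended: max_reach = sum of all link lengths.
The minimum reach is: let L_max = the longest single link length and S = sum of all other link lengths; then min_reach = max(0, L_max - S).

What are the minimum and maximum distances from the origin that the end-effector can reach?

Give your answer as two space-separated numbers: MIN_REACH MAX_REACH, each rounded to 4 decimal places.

Link lengths: [11.0, 8.5, 8.5, 1.6]
max_reach = 11 + 8.5 + 8.5 + 1.6 = 29.6
L_max = max([11.0, 8.5, 8.5, 1.6]) = 11
S (sum of others) = 29.6 - 11 = 18.6
min_reach = max(0, 11 - 18.6) = max(0, -7.6) = 0

Answer: 0.0000 29.6000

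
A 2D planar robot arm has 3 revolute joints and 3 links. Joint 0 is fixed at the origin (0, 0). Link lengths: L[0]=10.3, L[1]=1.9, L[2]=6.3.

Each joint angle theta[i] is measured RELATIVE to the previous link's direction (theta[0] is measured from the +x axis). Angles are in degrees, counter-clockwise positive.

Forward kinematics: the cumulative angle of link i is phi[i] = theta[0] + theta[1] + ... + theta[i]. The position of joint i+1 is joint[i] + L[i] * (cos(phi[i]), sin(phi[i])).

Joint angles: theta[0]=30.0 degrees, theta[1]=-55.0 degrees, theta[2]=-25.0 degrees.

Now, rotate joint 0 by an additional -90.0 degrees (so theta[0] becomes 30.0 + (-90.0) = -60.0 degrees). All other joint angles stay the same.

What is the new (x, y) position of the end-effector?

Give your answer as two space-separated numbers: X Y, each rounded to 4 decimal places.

joint[0] = (0.0000, 0.0000)  (base)
link 0: phi[0] = -60 = -60 deg
  cos(-60 deg) = 0.5000, sin(-60 deg) = -0.8660
  joint[1] = (0.0000, 0.0000) + 10.3 * (0.5000, -0.8660) = (0.0000 + 5.1500, 0.0000 + -8.9201) = (5.1500, -8.9201)
link 1: phi[1] = -60 + -55 = -115 deg
  cos(-115 deg) = -0.4226, sin(-115 deg) = -0.9063
  joint[2] = (5.1500, -8.9201) + 1.9 * (-0.4226, -0.9063) = (5.1500 + -0.8030, -8.9201 + -1.7220) = (4.3470, -10.6420)
link 2: phi[2] = -60 + -55 + -25 = -140 deg
  cos(-140 deg) = -0.7660, sin(-140 deg) = -0.6428
  joint[3] = (4.3470, -10.6420) + 6.3 * (-0.7660, -0.6428) = (4.3470 + -4.8261, -10.6420 + -4.0496) = (-0.4791, -14.6916)
End effector: (-0.4791, -14.6916)

Answer: -0.4791 -14.6916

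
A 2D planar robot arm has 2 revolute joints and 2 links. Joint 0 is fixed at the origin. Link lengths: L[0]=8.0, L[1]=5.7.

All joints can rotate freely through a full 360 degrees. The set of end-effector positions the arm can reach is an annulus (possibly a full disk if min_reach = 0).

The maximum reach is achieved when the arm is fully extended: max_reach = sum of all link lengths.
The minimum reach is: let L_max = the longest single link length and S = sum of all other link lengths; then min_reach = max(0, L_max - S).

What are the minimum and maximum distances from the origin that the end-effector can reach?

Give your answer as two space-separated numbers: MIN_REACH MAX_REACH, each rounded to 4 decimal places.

Link lengths: [8.0, 5.7]
max_reach = 8 + 5.7 = 13.7
L_max = max([8.0, 5.7]) = 8
S (sum of others) = 13.7 - 8 = 5.7
min_reach = max(0, 8 - 5.7) = max(0, 2.3) = 2.3

Answer: 2.3000 13.7000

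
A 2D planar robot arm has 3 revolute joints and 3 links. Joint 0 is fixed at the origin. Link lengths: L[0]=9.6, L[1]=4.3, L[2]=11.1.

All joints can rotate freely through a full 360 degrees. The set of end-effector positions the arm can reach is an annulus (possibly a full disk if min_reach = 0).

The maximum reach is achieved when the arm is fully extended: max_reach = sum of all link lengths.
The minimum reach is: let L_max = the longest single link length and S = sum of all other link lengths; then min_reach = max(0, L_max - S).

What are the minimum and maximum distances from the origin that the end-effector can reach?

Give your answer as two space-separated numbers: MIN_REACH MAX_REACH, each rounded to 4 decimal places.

Answer: 0.0000 25.0000

Derivation:
Link lengths: [9.6, 4.3, 11.1]
max_reach = 9.6 + 4.3 + 11.1 = 25
L_max = max([9.6, 4.3, 11.1]) = 11.1
S (sum of others) = 25 - 11.1 = 13.9
min_reach = max(0, 11.1 - 13.9) = max(0, -2.8) = 0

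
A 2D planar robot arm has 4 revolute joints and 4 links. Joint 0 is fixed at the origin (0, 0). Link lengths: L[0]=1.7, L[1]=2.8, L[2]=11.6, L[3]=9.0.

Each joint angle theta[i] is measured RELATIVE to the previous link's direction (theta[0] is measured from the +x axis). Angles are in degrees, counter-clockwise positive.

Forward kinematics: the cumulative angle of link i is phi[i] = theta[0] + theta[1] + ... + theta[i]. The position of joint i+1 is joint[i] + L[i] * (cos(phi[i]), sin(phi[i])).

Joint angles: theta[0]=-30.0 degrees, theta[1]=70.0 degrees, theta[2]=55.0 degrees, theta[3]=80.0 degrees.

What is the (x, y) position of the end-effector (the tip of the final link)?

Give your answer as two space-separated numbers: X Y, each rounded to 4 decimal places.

joint[0] = (0.0000, 0.0000)  (base)
link 0: phi[0] = -30 = -30 deg
  cos(-30 deg) = 0.8660, sin(-30 deg) = -0.5000
  joint[1] = (0.0000, 0.0000) + 1.7 * (0.8660, -0.5000) = (0.0000 + 1.4722, 0.0000 + -0.8500) = (1.4722, -0.8500)
link 1: phi[1] = -30 + 70 = 40 deg
  cos(40 deg) = 0.7660, sin(40 deg) = 0.6428
  joint[2] = (1.4722, -0.8500) + 2.8 * (0.7660, 0.6428) = (1.4722 + 2.1449, -0.8500 + 1.7998) = (3.6172, 0.9498)
link 2: phi[2] = -30 + 70 + 55 = 95 deg
  cos(95 deg) = -0.0872, sin(95 deg) = 0.9962
  joint[3] = (3.6172, 0.9498) + 11.6 * (-0.0872, 0.9962) = (3.6172 + -1.0110, 0.9498 + 11.5559) = (2.6062, 12.5057)
link 3: phi[3] = -30 + 70 + 55 + 80 = 175 deg
  cos(175 deg) = -0.9962, sin(175 deg) = 0.0872
  joint[4] = (2.6062, 12.5057) + 9 * (-0.9962, 0.0872) = (2.6062 + -8.9658, 12.5057 + 0.7844) = (-6.3596, 13.2901)
End effector: (-6.3596, 13.2901)

Answer: -6.3596 13.2901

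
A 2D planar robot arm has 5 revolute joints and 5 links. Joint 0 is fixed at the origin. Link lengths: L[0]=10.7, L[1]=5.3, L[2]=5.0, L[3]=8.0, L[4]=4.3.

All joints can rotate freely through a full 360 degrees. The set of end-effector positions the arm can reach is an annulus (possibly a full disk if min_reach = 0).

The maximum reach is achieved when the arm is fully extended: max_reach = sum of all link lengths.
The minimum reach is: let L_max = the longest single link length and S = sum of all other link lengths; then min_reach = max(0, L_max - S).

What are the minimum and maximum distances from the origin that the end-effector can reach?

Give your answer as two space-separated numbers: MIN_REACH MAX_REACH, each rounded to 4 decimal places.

Answer: 0.0000 33.3000

Derivation:
Link lengths: [10.7, 5.3, 5.0, 8.0, 4.3]
max_reach = 10.7 + 5.3 + 5 + 8 + 4.3 = 33.3
L_max = max([10.7, 5.3, 5.0, 8.0, 4.3]) = 10.7
S (sum of others) = 33.3 - 10.7 = 22.6
min_reach = max(0, 10.7 - 22.6) = max(0, -11.9) = 0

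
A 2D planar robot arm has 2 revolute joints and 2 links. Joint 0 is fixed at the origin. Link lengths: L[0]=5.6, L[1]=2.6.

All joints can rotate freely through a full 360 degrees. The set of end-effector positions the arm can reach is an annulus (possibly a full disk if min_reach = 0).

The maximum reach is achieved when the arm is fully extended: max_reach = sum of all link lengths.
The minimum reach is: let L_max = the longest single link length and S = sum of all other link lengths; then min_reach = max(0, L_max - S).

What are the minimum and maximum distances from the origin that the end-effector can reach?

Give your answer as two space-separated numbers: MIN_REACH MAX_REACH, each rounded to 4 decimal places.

Link lengths: [5.6, 2.6]
max_reach = 5.6 + 2.6 = 8.2
L_max = max([5.6, 2.6]) = 5.6
S (sum of others) = 8.2 - 5.6 = 2.6
min_reach = max(0, 5.6 - 2.6) = max(0, 3) = 3

Answer: 3.0000 8.2000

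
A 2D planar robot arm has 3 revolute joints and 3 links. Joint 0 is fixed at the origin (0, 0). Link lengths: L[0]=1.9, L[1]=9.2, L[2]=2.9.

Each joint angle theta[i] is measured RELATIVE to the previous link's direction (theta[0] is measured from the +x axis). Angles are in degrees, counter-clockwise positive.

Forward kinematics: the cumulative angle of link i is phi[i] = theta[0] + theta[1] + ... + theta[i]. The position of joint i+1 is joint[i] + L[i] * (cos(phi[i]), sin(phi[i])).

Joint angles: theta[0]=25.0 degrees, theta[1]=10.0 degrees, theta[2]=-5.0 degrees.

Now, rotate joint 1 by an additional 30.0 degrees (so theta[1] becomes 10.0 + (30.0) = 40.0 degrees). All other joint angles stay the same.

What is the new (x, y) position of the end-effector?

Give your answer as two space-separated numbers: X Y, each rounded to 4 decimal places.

joint[0] = (0.0000, 0.0000)  (base)
link 0: phi[0] = 25 = 25 deg
  cos(25 deg) = 0.9063, sin(25 deg) = 0.4226
  joint[1] = (0.0000, 0.0000) + 1.9 * (0.9063, 0.4226) = (0.0000 + 1.7220, 0.0000 + 0.8030) = (1.7220, 0.8030)
link 1: phi[1] = 25 + 40 = 65 deg
  cos(65 deg) = 0.4226, sin(65 deg) = 0.9063
  joint[2] = (1.7220, 0.8030) + 9.2 * (0.4226, 0.9063) = (1.7220 + 3.8881, 0.8030 + 8.3380) = (5.6101, 9.1410)
link 2: phi[2] = 25 + 40 + -5 = 60 deg
  cos(60 deg) = 0.5000, sin(60 deg) = 0.8660
  joint[3] = (5.6101, 9.1410) + 2.9 * (0.5000, 0.8660) = (5.6101 + 1.4500, 9.1410 + 2.5115) = (7.0601, 11.6525)
End effector: (7.0601, 11.6525)

Answer: 7.0601 11.6525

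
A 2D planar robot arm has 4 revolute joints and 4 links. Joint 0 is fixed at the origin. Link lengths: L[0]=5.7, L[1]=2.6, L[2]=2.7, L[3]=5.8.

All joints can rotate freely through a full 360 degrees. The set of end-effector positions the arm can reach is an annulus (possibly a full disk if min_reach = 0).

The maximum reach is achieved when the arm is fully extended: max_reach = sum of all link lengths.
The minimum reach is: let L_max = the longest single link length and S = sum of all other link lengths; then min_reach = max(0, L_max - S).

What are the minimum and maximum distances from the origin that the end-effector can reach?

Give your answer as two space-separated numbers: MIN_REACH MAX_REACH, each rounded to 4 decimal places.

Answer: 0.0000 16.8000

Derivation:
Link lengths: [5.7, 2.6, 2.7, 5.8]
max_reach = 5.7 + 2.6 + 2.7 + 5.8 = 16.8
L_max = max([5.7, 2.6, 2.7, 5.8]) = 5.8
S (sum of others) = 16.8 - 5.8 = 11
min_reach = max(0, 5.8 - 11) = max(0, -5.2) = 0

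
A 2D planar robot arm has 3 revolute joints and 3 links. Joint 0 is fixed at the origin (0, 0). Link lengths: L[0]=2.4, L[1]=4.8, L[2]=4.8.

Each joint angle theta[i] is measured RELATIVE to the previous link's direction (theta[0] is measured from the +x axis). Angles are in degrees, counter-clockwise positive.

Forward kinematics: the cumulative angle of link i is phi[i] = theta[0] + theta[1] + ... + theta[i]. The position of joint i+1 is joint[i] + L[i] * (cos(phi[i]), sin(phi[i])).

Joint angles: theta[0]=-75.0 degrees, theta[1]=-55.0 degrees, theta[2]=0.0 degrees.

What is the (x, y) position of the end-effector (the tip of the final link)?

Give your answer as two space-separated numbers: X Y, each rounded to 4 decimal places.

Answer: -5.5496 -9.6722

Derivation:
joint[0] = (0.0000, 0.0000)  (base)
link 0: phi[0] = -75 = -75 deg
  cos(-75 deg) = 0.2588, sin(-75 deg) = -0.9659
  joint[1] = (0.0000, 0.0000) + 2.4 * (0.2588, -0.9659) = (0.0000 + 0.6212, 0.0000 + -2.3182) = (0.6212, -2.3182)
link 1: phi[1] = -75 + -55 = -130 deg
  cos(-130 deg) = -0.6428, sin(-130 deg) = -0.7660
  joint[2] = (0.6212, -2.3182) + 4.8 * (-0.6428, -0.7660) = (0.6212 + -3.0854, -2.3182 + -3.6770) = (-2.4642, -5.9952)
link 2: phi[2] = -75 + -55 + 0 = -130 deg
  cos(-130 deg) = -0.6428, sin(-130 deg) = -0.7660
  joint[3] = (-2.4642, -5.9952) + 4.8 * (-0.6428, -0.7660) = (-2.4642 + -3.0854, -5.9952 + -3.6770) = (-5.5496, -9.6722)
End effector: (-5.5496, -9.6722)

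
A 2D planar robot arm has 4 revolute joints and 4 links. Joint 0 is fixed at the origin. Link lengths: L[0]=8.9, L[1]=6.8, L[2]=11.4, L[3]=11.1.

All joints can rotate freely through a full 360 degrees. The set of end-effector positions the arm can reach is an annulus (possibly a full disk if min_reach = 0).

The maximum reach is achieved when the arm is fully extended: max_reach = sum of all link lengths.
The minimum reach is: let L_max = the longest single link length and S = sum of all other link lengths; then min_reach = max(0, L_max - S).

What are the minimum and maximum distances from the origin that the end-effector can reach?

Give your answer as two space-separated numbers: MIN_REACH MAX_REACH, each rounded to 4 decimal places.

Answer: 0.0000 38.2000

Derivation:
Link lengths: [8.9, 6.8, 11.4, 11.1]
max_reach = 8.9 + 6.8 + 11.4 + 11.1 = 38.2
L_max = max([8.9, 6.8, 11.4, 11.1]) = 11.4
S (sum of others) = 38.2 - 11.4 = 26.8
min_reach = max(0, 11.4 - 26.8) = max(0, -15.4) = 0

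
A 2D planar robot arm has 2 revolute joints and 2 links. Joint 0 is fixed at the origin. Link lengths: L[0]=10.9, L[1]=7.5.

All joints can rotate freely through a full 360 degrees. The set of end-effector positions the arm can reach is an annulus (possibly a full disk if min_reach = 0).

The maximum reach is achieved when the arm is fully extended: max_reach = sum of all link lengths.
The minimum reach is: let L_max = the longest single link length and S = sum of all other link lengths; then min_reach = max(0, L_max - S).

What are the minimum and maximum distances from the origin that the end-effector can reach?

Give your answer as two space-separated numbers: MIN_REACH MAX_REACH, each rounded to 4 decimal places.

Link lengths: [10.9, 7.5]
max_reach = 10.9 + 7.5 = 18.4
L_max = max([10.9, 7.5]) = 10.9
S (sum of others) = 18.4 - 10.9 = 7.5
min_reach = max(0, 10.9 - 7.5) = max(0, 3.4) = 3.4

Answer: 3.4000 18.4000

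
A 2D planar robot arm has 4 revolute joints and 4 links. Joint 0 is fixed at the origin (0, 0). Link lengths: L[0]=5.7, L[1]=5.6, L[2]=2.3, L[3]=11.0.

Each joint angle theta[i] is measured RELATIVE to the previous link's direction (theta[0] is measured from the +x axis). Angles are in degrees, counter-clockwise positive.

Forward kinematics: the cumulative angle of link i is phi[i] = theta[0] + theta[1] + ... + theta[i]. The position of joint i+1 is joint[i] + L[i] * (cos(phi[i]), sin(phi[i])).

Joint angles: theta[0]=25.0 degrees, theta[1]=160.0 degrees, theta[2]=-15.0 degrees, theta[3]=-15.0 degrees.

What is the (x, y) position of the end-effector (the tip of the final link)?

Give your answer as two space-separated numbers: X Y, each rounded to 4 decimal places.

Answer: -12.6472 6.9690

Derivation:
joint[0] = (0.0000, 0.0000)  (base)
link 0: phi[0] = 25 = 25 deg
  cos(25 deg) = 0.9063, sin(25 deg) = 0.4226
  joint[1] = (0.0000, 0.0000) + 5.7 * (0.9063, 0.4226) = (0.0000 + 5.1660, 0.0000 + 2.4089) = (5.1660, 2.4089)
link 1: phi[1] = 25 + 160 = 185 deg
  cos(185 deg) = -0.9962, sin(185 deg) = -0.0872
  joint[2] = (5.1660, 2.4089) + 5.6 * (-0.9962, -0.0872) = (5.1660 + -5.5787, 2.4089 + -0.4881) = (-0.4127, 1.9209)
link 2: phi[2] = 25 + 160 + -15 = 170 deg
  cos(170 deg) = -0.9848, sin(170 deg) = 0.1736
  joint[3] = (-0.4127, 1.9209) + 2.3 * (-0.9848, 0.1736) = (-0.4127 + -2.2651, 1.9209 + 0.3994) = (-2.6778, 2.3202)
link 3: phi[3] = 25 + 160 + -15 + -15 = 155 deg
  cos(155 deg) = -0.9063, sin(155 deg) = 0.4226
  joint[4] = (-2.6778, 2.3202) + 11 * (-0.9063, 0.4226) = (-2.6778 + -9.9694, 2.3202 + 4.6488) = (-12.6472, 6.9690)
End effector: (-12.6472, 6.9690)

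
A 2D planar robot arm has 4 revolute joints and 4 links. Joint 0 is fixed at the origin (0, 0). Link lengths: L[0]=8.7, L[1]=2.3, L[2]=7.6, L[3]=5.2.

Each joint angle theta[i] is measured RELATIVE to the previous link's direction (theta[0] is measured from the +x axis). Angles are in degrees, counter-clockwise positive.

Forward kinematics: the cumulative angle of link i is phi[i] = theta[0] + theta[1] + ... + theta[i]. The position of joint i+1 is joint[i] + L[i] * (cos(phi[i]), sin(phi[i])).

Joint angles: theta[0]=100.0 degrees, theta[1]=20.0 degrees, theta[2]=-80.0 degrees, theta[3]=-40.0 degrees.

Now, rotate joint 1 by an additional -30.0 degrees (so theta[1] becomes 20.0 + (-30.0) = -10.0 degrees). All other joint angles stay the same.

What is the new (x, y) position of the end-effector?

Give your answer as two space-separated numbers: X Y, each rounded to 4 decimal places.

Answer: 10.4771 9.5876

Derivation:
joint[0] = (0.0000, 0.0000)  (base)
link 0: phi[0] = 100 = 100 deg
  cos(100 deg) = -0.1736, sin(100 deg) = 0.9848
  joint[1] = (0.0000, 0.0000) + 8.7 * (-0.1736, 0.9848) = (0.0000 + -1.5107, 0.0000 + 8.5678) = (-1.5107, 8.5678)
link 1: phi[1] = 100 + -10 = 90 deg
  cos(90 deg) = 0.0000, sin(90 deg) = 1.0000
  joint[2] = (-1.5107, 8.5678) + 2.3 * (0.0000, 1.0000) = (-1.5107 + 0.0000, 8.5678 + 2.3000) = (-1.5107, 10.8678)
link 2: phi[2] = 100 + -10 + -80 = 10 deg
  cos(10 deg) = 0.9848, sin(10 deg) = 0.1736
  joint[3] = (-1.5107, 10.8678) + 7.6 * (0.9848, 0.1736) = (-1.5107 + 7.4845, 10.8678 + 1.3197) = (5.9738, 12.1876)
link 3: phi[3] = 100 + -10 + -80 + -40 = -30 deg
  cos(-30 deg) = 0.8660, sin(-30 deg) = -0.5000
  joint[4] = (5.9738, 12.1876) + 5.2 * (0.8660, -0.5000) = (5.9738 + 4.5033, 12.1876 + -2.6000) = (10.4771, 9.5876)
End effector: (10.4771, 9.5876)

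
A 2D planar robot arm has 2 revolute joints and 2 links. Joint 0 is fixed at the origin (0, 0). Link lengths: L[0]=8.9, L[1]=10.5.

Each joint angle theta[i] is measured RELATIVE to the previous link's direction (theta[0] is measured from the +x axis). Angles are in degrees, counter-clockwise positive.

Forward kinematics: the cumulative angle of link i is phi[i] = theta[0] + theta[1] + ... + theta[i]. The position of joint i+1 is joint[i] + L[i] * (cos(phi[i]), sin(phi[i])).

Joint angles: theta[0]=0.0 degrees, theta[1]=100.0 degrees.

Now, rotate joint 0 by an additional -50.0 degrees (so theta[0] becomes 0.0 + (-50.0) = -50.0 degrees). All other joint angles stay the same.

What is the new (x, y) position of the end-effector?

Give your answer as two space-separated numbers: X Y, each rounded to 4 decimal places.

joint[0] = (0.0000, 0.0000)  (base)
link 0: phi[0] = -50 = -50 deg
  cos(-50 deg) = 0.6428, sin(-50 deg) = -0.7660
  joint[1] = (0.0000, 0.0000) + 8.9 * (0.6428, -0.7660) = (0.0000 + 5.7208, 0.0000 + -6.8178) = (5.7208, -6.8178)
link 1: phi[1] = -50 + 100 = 50 deg
  cos(50 deg) = 0.6428, sin(50 deg) = 0.7660
  joint[2] = (5.7208, -6.8178) + 10.5 * (0.6428, 0.7660) = (5.7208 + 6.7493, -6.8178 + 8.0435) = (12.4701, 1.2257)
End effector: (12.4701, 1.2257)

Answer: 12.4701 1.2257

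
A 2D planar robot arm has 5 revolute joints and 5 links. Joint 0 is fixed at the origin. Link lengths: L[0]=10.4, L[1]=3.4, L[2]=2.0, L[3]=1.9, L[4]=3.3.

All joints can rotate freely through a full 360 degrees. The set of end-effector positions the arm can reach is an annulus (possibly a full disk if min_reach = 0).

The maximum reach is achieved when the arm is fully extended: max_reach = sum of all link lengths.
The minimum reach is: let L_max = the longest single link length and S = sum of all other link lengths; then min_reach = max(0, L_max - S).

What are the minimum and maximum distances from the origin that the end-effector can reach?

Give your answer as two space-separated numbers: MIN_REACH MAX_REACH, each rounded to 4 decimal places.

Answer: 0.0000 21.0000

Derivation:
Link lengths: [10.4, 3.4, 2.0, 1.9, 3.3]
max_reach = 10.4 + 3.4 + 2 + 1.9 + 3.3 = 21
L_max = max([10.4, 3.4, 2.0, 1.9, 3.3]) = 10.4
S (sum of others) = 21 - 10.4 = 10.6
min_reach = max(0, 10.4 - 10.6) = max(0, -0.2) = 0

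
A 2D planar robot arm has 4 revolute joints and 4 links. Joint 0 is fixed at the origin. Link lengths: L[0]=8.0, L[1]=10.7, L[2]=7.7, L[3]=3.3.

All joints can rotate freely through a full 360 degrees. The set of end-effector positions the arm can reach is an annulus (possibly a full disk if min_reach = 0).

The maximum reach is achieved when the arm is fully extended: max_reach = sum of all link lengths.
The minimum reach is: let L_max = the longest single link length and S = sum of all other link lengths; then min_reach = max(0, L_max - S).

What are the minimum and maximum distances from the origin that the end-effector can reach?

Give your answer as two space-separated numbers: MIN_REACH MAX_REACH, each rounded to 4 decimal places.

Link lengths: [8.0, 10.7, 7.7, 3.3]
max_reach = 8 + 10.7 + 7.7 + 3.3 = 29.7
L_max = max([8.0, 10.7, 7.7, 3.3]) = 10.7
S (sum of others) = 29.7 - 10.7 = 19
min_reach = max(0, 10.7 - 19) = max(0, -8.3) = 0

Answer: 0.0000 29.7000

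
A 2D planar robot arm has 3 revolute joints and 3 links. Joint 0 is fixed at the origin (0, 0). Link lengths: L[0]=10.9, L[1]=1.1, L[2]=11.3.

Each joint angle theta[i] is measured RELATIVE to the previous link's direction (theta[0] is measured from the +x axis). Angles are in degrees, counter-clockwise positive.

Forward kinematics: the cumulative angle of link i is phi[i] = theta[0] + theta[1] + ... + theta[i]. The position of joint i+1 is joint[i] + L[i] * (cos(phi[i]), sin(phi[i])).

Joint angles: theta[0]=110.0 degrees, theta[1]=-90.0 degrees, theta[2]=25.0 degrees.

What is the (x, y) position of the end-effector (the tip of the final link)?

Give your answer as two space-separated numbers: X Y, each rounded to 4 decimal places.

joint[0] = (0.0000, 0.0000)  (base)
link 0: phi[0] = 110 = 110 deg
  cos(110 deg) = -0.3420, sin(110 deg) = 0.9397
  joint[1] = (0.0000, 0.0000) + 10.9 * (-0.3420, 0.9397) = (0.0000 + -3.7280, 0.0000 + 10.2426) = (-3.7280, 10.2426)
link 1: phi[1] = 110 + -90 = 20 deg
  cos(20 deg) = 0.9397, sin(20 deg) = 0.3420
  joint[2] = (-3.7280, 10.2426) + 1.1 * (0.9397, 0.3420) = (-3.7280 + 1.0337, 10.2426 + 0.3762) = (-2.6944, 10.6189)
link 2: phi[2] = 110 + -90 + 25 = 45 deg
  cos(45 deg) = 0.7071, sin(45 deg) = 0.7071
  joint[3] = (-2.6944, 10.6189) + 11.3 * (0.7071, 0.7071) = (-2.6944 + 7.9903, 10.6189 + 7.9903) = (5.2959, 18.6092)
End effector: (5.2959, 18.6092)

Answer: 5.2959 18.6092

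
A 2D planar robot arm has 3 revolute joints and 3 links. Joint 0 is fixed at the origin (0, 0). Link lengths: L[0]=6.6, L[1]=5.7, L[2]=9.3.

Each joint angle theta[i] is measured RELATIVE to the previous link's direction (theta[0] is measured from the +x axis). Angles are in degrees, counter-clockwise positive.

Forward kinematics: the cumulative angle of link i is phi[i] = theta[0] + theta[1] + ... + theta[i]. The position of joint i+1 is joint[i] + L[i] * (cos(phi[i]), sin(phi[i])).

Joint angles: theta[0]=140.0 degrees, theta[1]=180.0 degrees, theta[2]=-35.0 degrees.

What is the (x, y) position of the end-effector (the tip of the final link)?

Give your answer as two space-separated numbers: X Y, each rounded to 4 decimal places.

joint[0] = (0.0000, 0.0000)  (base)
link 0: phi[0] = 140 = 140 deg
  cos(140 deg) = -0.7660, sin(140 deg) = 0.6428
  joint[1] = (0.0000, 0.0000) + 6.6 * (-0.7660, 0.6428) = (0.0000 + -5.0559, 0.0000 + 4.2424) = (-5.0559, 4.2424)
link 1: phi[1] = 140 + 180 = 320 deg
  cos(320 deg) = 0.7660, sin(320 deg) = -0.6428
  joint[2] = (-5.0559, 4.2424) + 5.7 * (0.7660, -0.6428) = (-5.0559 + 4.3665, 4.2424 + -3.6639) = (-0.6894, 0.5785)
link 2: phi[2] = 140 + 180 + -35 = 285 deg
  cos(285 deg) = 0.2588, sin(285 deg) = -0.9659
  joint[3] = (-0.6894, 0.5785) + 9.3 * (0.2588, -0.9659) = (-0.6894 + 2.4070, 0.5785 + -8.9831) = (1.7176, -8.4046)
End effector: (1.7176, -8.4046)

Answer: 1.7176 -8.4046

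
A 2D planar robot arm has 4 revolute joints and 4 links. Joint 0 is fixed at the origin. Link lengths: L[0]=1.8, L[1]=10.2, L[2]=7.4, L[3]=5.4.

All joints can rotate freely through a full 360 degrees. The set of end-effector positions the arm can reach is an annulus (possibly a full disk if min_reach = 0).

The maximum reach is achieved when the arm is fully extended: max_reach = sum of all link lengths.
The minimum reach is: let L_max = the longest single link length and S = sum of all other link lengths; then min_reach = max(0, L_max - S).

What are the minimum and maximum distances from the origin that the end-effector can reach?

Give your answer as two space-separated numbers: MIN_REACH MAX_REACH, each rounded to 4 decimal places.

Link lengths: [1.8, 10.2, 7.4, 5.4]
max_reach = 1.8 + 10.2 + 7.4 + 5.4 = 24.8
L_max = max([1.8, 10.2, 7.4, 5.4]) = 10.2
S (sum of others) = 24.8 - 10.2 = 14.6
min_reach = max(0, 10.2 - 14.6) = max(0, -4.4) = 0

Answer: 0.0000 24.8000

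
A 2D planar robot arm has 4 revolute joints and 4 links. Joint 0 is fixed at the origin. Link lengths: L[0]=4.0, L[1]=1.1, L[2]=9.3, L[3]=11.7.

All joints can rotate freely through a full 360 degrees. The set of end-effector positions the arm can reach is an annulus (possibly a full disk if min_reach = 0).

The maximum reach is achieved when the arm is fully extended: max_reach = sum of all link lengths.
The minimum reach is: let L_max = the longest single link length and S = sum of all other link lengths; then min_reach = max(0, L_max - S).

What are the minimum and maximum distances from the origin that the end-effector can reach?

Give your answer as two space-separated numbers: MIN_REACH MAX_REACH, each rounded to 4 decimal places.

Answer: 0.0000 26.1000

Derivation:
Link lengths: [4.0, 1.1, 9.3, 11.7]
max_reach = 4 + 1.1 + 9.3 + 11.7 = 26.1
L_max = max([4.0, 1.1, 9.3, 11.7]) = 11.7
S (sum of others) = 26.1 - 11.7 = 14.4
min_reach = max(0, 11.7 - 14.4) = max(0, -2.7) = 0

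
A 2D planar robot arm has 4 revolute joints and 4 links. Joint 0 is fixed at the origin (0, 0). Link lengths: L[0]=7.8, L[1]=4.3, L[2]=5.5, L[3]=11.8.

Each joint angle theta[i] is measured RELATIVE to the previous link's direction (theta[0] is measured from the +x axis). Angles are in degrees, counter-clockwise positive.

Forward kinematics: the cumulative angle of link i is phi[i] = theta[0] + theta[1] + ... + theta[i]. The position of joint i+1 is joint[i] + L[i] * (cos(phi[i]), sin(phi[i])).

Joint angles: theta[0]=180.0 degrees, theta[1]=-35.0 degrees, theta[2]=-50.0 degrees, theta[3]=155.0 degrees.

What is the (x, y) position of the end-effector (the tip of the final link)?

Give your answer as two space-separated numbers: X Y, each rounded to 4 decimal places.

joint[0] = (0.0000, 0.0000)  (base)
link 0: phi[0] = 180 = 180 deg
  cos(180 deg) = -1.0000, sin(180 deg) = 0.0000
  joint[1] = (0.0000, 0.0000) + 7.8 * (-1.0000, 0.0000) = (0.0000 + -7.8000, 0.0000 + 0.0000) = (-7.8000, 0.0000)
link 1: phi[1] = 180 + -35 = 145 deg
  cos(145 deg) = -0.8192, sin(145 deg) = 0.5736
  joint[2] = (-7.8000, 0.0000) + 4.3 * (-0.8192, 0.5736) = (-7.8000 + -3.5224, 0.0000 + 2.4664) = (-11.3224, 2.4664)
link 2: phi[2] = 180 + -35 + -50 = 95 deg
  cos(95 deg) = -0.0872, sin(95 deg) = 0.9962
  joint[3] = (-11.3224, 2.4664) + 5.5 * (-0.0872, 0.9962) = (-11.3224 + -0.4794, 2.4664 + 5.4791) = (-11.8017, 7.9454)
link 3: phi[3] = 180 + -35 + -50 + 155 = 250 deg
  cos(250 deg) = -0.3420, sin(250 deg) = -0.9397
  joint[4] = (-11.8017, 7.9454) + 11.8 * (-0.3420, -0.9397) = (-11.8017 + -4.0358, 7.9454 + -11.0884) = (-15.8375, -3.1429)
End effector: (-15.8375, -3.1429)

Answer: -15.8375 -3.1429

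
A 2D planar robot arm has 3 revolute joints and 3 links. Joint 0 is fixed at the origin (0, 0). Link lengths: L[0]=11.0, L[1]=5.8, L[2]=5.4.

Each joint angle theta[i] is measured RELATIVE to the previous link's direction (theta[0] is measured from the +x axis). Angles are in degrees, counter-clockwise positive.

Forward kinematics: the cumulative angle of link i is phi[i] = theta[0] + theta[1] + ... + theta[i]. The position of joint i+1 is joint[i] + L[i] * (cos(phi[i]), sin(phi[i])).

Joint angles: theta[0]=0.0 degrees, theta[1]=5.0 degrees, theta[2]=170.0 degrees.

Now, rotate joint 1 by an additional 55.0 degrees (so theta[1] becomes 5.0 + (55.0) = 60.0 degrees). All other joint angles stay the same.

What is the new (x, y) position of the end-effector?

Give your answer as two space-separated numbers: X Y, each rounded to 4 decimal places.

Answer: 10.4289 0.8863

Derivation:
joint[0] = (0.0000, 0.0000)  (base)
link 0: phi[0] = 0 = 0 deg
  cos(0 deg) = 1.0000, sin(0 deg) = 0.0000
  joint[1] = (0.0000, 0.0000) + 11 * (1.0000, 0.0000) = (0.0000 + 11.0000, 0.0000 + 0.0000) = (11.0000, 0.0000)
link 1: phi[1] = 0 + 60 = 60 deg
  cos(60 deg) = 0.5000, sin(60 deg) = 0.8660
  joint[2] = (11.0000, 0.0000) + 5.8 * (0.5000, 0.8660) = (11.0000 + 2.9000, 0.0000 + 5.0229) = (13.9000, 5.0229)
link 2: phi[2] = 0 + 60 + 170 = 230 deg
  cos(230 deg) = -0.6428, sin(230 deg) = -0.7660
  joint[3] = (13.9000, 5.0229) + 5.4 * (-0.6428, -0.7660) = (13.9000 + -3.4711, 5.0229 + -4.1366) = (10.4289, 0.8863)
End effector: (10.4289, 0.8863)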